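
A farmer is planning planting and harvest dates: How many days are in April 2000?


Month: April
Year: 2000
April is a 30-day month
Total: 30 days

30


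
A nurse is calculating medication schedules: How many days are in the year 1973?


Year: 1973
Check leap year rules:
Divisible by 4? No
1973 is not a leap year
Days: 365

365


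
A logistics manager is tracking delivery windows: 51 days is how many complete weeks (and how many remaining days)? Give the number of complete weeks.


Total days: 51
Days per week: 7
Division: 51 / 7 = 7 remainder 2
Complete weeks: 7
Remaining days: 2

7


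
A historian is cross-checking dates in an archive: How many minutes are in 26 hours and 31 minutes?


Hours: 26
Minutes: 31
Convert hours to minutes: 26 x 60 = 1560
Add remaining minutes: 1560 + 31 = 1591

1591


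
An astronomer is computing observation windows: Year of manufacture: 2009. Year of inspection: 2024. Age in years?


Birth year: 2009
Current year: 2024
Age = current year - birth year
Age = 2024 - 2009 = 15

15


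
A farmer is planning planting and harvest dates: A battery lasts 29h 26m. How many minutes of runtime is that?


Hours: 29
Extra minutes: 26
Minutes per hour: 60
Hours to minutes: 29 x 60 = 1740
Total: 1740 + 26 = 1766

1766


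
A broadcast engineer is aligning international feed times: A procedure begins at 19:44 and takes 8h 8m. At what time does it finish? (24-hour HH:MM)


Start time: 19:44
Adding: 8 hours 8 minutes
Minutes: 44 + 8 = 52
Hours: 19 + 8 + 0 = 27
Hour wraparound: 27 mod 24 = 3
Result: 03:52

03:52


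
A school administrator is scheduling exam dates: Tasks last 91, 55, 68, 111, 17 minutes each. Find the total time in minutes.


Durations: 91, 55, 68, 111, 17
Running sum: 91
+ 55 = 146
+ 68 = 214
+ 111 = 325
+ 17 = 342
Total duration: 342 minutes
That is 5 hours and 42 minutes

342


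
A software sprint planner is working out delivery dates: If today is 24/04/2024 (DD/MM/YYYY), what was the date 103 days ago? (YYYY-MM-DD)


Start: 2024-04-24
Subtracting 103 days
Days already passed in April: 24
After going back through April: 79 more days to subtract
March 2024: 31 days, 48 remaining
February 2024: 29 days, 19 remaining
January 2024 has 31 days, need 19
Result: 2024-01-12

2024-01-12


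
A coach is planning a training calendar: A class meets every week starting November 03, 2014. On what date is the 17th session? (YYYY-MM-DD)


First occurrence: 2014-11-03 (occurrence 1)
Each occurrence is 7 days after the previous.
Occurrence 17 is 16 weeks after the first.
16 weeks = 112 days
2014-11-03 + 112 days = 2015-02-23

2015-02-23


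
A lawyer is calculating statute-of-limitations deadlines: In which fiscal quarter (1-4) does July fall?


Month: July (month 7)
Q1: January-March (months 1-3)
Q2: April-June (months 4-6)
Q3: July-September (months 7-9)
Q4: October-December (months 10-12)
Month 7 falls in Q3

3


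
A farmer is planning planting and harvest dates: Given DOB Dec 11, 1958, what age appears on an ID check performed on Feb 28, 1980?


Birth: 1958-12-11
Reference: 1980-02-28
Year difference: 1980 - 1958 = 22
Has birthday (12-11) occurred by 02-28? No
Birthday not yet reached this year -> subtract 1
Age in full years: 21

21


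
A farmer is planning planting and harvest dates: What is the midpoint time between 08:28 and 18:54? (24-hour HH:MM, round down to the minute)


Start time: 08:28 = 508 minutes from midnight
End time: 18:54 = 1134 minutes from midnight
Sum: 508 + 1134 = 1642
Midpoint: 1642 / 2 = 821 minutes
Convert: 821 / 60 = 13 hours, 41 minutes
Result: 13:41

13:41


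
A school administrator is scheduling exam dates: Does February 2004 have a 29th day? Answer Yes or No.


Year: 2004
Divisible by 4? 2004 / 4 = 501.0 -> Yes
Divisible by 100? 2004 / 100 = 20.04 -> No
Divisible by 4 but not 100, so it IS a leap year

Yes


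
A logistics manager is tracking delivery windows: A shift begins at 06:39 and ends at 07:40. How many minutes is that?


Start time: 06:39 = 399 minutes from midnight
End time: 07:40 = 460 minutes from midnight
Difference: 460 - 399 = 61 minutes
That is 1 hours and 1 minutes

61


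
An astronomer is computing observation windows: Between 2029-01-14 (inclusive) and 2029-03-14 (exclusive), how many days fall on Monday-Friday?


Start: 2029-01-14 (Sunday)
End (exclusive): 2029-03-14 (Wednesday)
Total calendar days: 59
Full weeks: 59 // 7 = 8 -> 40 weekdays
Remaining 3 days starting on Sunday:
  Sun(-), Mon(w), Tue(w) -> 2 weekdays
Total business days: 40 + 2 = 42

42


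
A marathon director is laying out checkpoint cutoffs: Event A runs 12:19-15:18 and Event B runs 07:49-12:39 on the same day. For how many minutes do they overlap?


Interval A: [739, 918] minutes from midnight
Interval B: [469, 759] minutes from midnight
Overlap start = max(739, 469) = 739
Overlap end = min(918, 759) = 759
Overlap = 759 - 739 = 20 minutes

20


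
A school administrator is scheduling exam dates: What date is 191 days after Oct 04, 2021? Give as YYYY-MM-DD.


Start: 2021-10-04
Adding 191 days
Days remaining in October: 27
After October: 164 days still to add
November 2021: 30 days, 134 remaining
December 2021: 31 days, 103 remaining
January 2022: 31 days, 72 remaining
February 2022: 28 days, 44 remaining
Result: 2022-04-13

2022-04-13


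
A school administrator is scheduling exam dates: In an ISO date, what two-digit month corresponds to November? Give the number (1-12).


Calendar month order:
10. October
11. November <--
12. December
November is month number 11

11


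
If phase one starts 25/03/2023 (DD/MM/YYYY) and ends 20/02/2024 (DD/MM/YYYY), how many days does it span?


Start date: 2023-03-25
End date: 2024-02-20
Mar 2023: +7 days
Apr 2023: +30 days
May 2023: +31 days
... (9 more months)
Total: 332 days

332


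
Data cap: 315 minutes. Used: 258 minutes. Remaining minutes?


Total budget: 315 minutes
Time used: 258 minutes
Remaining: 315 - 258 = 57 minutes
Percent used: 81.9%
Percent remaining: 18.1%

57


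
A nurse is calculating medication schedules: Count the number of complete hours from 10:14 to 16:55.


Start: 10:14
End: 16:55
Hour difference: 16 - 10 = 6 hours
Minute difference: 55 - 14 = 41 minutes
Total minutes: 401
Complete hours: 401 / 60 = 6 (remainder 41)

6


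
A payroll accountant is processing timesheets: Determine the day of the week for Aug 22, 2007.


Date: 2007-08-22
January 1, 2007 is a Monday
Day of year: 234
Offset from Jan 1: 233 days
233 mod 7 = 2
Result: Wednesday

Wednesday


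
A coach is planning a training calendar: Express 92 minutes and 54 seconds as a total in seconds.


Minutes: 92
Seconds: 54
Convert minutes to seconds: 92 x 60 = 5520
Add remaining seconds: 5520 + 54 = 5574

5574


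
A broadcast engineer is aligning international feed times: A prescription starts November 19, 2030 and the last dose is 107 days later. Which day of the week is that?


Start: 2030-11-19 (Tuesday)
Step 1 - find target date: add 107 days
  2030-11-19 + 107 days = 2031-03-06
Step 2 - day of week:
  107 mod 7 = 2
  Tuesday + 2 days -> Thursday
Result: Thursday (2031-03-06)

Thursday


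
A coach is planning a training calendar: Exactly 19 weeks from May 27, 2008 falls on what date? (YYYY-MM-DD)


Start: 2008-05-27
Weeks to add: 19
Convert to days: 19 x 7 = 133 days
Add 133 days to 2008-05-27
Result: 2008-10-07

2008-10-07


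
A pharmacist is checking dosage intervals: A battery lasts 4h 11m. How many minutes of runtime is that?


Hours: 4
Extra minutes: 11
Minutes per hour: 60
Hours to minutes: 4 x 60 = 240
Total: 240 + 11 = 251

251


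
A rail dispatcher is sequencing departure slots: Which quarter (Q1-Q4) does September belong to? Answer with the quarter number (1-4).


Month: September (month 9)
Q1: January-March (months 1-3)
Q2: April-June (months 4-6)
Q3: July-September (months 7-9)
Q4: October-December (months 10-12)
Month 9 falls in Q3

3


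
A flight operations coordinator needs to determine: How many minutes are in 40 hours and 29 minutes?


Hours: 40
Minutes: 29
Convert hours to minutes: 40 x 60 = 2400
Add remaining minutes: 2400 + 29 = 2429

2429


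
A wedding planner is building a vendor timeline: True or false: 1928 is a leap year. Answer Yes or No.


Year: 1928
Divisible by 4? 1928 / 4 = 482.0 -> Yes
Divisible by 100? 1928 / 100 = 19.28 -> No
Divisible by 4 but not 100, so it IS a leap year

Yes


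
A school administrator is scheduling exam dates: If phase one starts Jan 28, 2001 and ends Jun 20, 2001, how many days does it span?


Start date: 2001-01-28
End date: 2001-06-20
Jan 2001: +4 days
Feb 2001: +28 days
Mar 2001: +31 days
... (3 more months)
Total: 143 days

143


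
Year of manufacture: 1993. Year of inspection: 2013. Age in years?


Birth year: 1993
Current year: 2013
Age = current year - birth year
Age = 2013 - 1993 = 20

20


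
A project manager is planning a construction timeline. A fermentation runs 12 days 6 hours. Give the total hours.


Days: 12
Extra hours: 6
Hours per day: 24
Days to hours: 12 x 24 = 288
Total: 288 + 6 = 294

294


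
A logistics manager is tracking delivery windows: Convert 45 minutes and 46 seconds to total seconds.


Minutes: 45
Extra seconds: 46
Seconds per minute: 60
Minutes to seconds: 45 x 60 = 2700
Total: 2700 + 46 = 2746

2746


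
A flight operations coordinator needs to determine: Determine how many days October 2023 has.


Month: October
Year: 2023
October is a 31-day month
Total: 31 days

31


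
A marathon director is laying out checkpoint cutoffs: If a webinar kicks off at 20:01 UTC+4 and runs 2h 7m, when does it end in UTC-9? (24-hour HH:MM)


Start: 20:01 in UTC+4
Step 1 - add duration:
  minutes: 1 + 7 = 8
  hours: 20 + 2 + 0 = 22
  end in UTC+4: 22:08
Step 2 - convert UTC+4 -> UTC-9:
  offset difference: -9 - (4) = -13 hours
  22 + (-13) = 9 -> mod 24 = 9
Result: 09:08 in UTC-9

09:08


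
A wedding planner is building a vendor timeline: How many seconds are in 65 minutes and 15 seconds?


Minutes: 65
Seconds: 15
Convert minutes to seconds: 65 x 60 = 3900
Add remaining seconds: 3900 + 15 = 3915

3915


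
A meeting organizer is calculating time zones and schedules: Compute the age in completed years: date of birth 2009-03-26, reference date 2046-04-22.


Birth: 2009-03-26
Reference: 2046-04-22
Year difference: 2046 - 2009 = 37
Has birthday (03-26) occurred by 04-22? Yes
Age in full years: 37

37


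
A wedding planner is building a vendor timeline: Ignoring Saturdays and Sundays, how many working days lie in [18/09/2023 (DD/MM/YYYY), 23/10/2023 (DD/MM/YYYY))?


Start: 2023-09-18 (Monday)
End (exclusive): 2023-10-23 (Monday)
Total calendar days: 35
Full weeks: 35 // 7 = 5 -> 25 weekdays
Remaining 0 days starting on Monday:
Total business days: 25 + 0 = 25

25


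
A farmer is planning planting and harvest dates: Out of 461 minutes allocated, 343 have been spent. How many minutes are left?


Total budget: 461 minutes
Time used: 343 minutes
Remaining: 461 - 343 = 118 minutes
Percent used: 74.4%
Percent remaining: 25.6%

118


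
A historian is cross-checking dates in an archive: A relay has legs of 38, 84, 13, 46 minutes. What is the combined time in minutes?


Durations: 38, 84, 13, 46
Running sum: 38
+ 84 = 122
+ 13 = 135
+ 46 = 181
Total duration: 181 minutes
That is 3 hours and 1 minutes

181


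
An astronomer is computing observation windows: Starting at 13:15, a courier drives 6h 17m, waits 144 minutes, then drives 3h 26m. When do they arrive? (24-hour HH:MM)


Depart: 13:15
Leg 1: +377 min -> 19:32
Layover: +144 min -> 21:56
Leg 2: +206 min -> 01:22
Total travel: 727 minutes = 12h 7m
Arrival: 01:22

01:22


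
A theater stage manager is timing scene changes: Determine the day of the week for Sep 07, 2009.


Date: 2009-09-07
January 1, 2009 is a Thursday
Day of year: 250
Offset from Jan 1: 249 days
249 mod 7 = 4
Result: Monday

Monday


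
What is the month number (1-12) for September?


Calendar month order:
8. August
9. September <--
10. October
September is month number 9

9


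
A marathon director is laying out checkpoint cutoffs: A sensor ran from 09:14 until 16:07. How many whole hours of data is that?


Start: 09:14
End: 16:07
Hour difference: 16 - 9 = 7 hours
Minute difference: 7 - 14 = -7 minutes
Total minutes: 413
Complete hours: 413 / 60 = 6 (remainder 53)

6


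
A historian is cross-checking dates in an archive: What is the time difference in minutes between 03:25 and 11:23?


Start time: 03:25 = 205 minutes from midnight
End time: 11:23 = 683 minutes from midnight
Difference: 683 - 205 = 478 minutes
That is 7 hours and 58 minutes

478


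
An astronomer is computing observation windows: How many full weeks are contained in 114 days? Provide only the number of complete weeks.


Total days: 114
Days per week: 7
Division: 114 / 7 = 16 remainder 2
Complete weeks: 16
Remaining days: 2

16


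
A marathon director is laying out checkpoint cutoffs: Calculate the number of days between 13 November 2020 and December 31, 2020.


Start: November 13, 2020
End: December 31, 2020
Days left in November: 17
December: 31
Sum of remaining months: 31
Total: 17 + 31 = 48

48


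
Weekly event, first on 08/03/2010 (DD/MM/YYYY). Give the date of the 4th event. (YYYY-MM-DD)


First occurrence: 2010-03-08 (occurrence 1)
Each occurrence is 7 days after the previous.
Occurrence 4 is 3 weeks after the first.
3 weeks = 21 days
2010-03-08 + 21 days = 2010-03-29

2010-03-29


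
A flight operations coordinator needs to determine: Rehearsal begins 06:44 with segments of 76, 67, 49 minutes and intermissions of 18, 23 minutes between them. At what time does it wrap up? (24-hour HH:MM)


Start: 06:44 = 404 min from midnight
  after task 1 (76 min): 08:00
  after break (18 min): 08:18
  after task 2 (67 min): 09:25
  after break (23 min): 09:48
  after task 3 (49 min): 10:37
Total elapsed: 233 minutes
End time: 10:37

10:37


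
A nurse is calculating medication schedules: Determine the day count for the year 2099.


Year: 2099
Check leap year rules:
Divisible by 4? No
2099 is not a leap year
Days: 365

365


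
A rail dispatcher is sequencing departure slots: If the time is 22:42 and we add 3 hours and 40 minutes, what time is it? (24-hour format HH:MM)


Start time: 22:42
Adding: 3 hours 40 minutes
Minutes: 42 + 40 = 82
Minute overflow: 82 >= 60, so carry 1 hour, minutes = 22
Hours: 22 + 3 + 1 = 26
Hour wraparound: 26 mod 24 = 2
Result: 02:22

02:22


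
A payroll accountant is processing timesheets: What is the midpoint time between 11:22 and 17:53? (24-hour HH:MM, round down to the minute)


Start time: 11:22 = 682 minutes from midnight
End time: 17:53 = 1073 minutes from midnight
Sum: 682 + 1073 = 1755
Midpoint: 1755 / 2 = 877 minutes
Convert: 877 / 60 = 14 hours, 37 minutes
Result: 14:37

14:37


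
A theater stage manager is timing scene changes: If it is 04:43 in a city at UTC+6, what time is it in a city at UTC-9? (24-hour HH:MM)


Local time: 04:43 at UTC+6 (offset 6h)
Target zone: UTC-9 (offset -9h)
Difference: -9 - (6) = -15 hours
Calculation: 4 + (-15) = -11
Wraparound: (-11) mod 24 = 13
Result: 13:43

13:43


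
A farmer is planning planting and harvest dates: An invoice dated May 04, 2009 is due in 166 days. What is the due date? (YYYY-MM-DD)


Start: 2009-05-04
Adding 166 days
Days remaining in May: 27
After May: 139 days still to add
June 2009: 30 days, 109 remaining
July 2009: 31 days, 78 remaining
August 2009: 31 days, 47 remaining
September 2009: 30 days, 17 remaining
Result: 2009-10-17

2009-10-17


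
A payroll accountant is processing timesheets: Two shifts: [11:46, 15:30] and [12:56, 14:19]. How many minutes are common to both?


Interval A: [706, 930] minutes from midnight
Interval B: [776, 859] minutes from midnight
Overlap start = max(706, 776) = 776
Overlap end = min(930, 859) = 859
Overlap = 859 - 776 = 83 minutes

83


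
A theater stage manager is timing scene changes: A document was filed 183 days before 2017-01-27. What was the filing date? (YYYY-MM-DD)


Start: 2017-01-27
Subtracting 183 days
Days already passed in January: 27
After going back through January: 156 more days to subtract
December 2016: 31 days, 125 remaining
November 2016: 30 days, 95 remaining
October 2016: 31 days, 64 remaining
September 2016: 30 days, 34 remaining
Result: 2016-07-28

2016-07-28


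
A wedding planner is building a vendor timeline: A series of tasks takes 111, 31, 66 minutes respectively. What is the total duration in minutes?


Durations: 111, 31, 66
Running sum: 111
+ 31 = 142
+ 66 = 208
Total duration: 208 minutes
That is 3 hours and 28 minutes

208


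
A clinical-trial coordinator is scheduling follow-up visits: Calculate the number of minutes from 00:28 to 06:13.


Start time: 00:28 = 28 minutes from midnight
End time: 06:13 = 373 minutes from midnight
Difference: 373 - 28 = 345 minutes
That is 5 hours and 45 minutes

345


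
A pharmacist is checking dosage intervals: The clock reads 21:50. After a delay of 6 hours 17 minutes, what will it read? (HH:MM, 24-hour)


Start time: 21:50
Adding: 6 hours 17 minutes
Minutes: 50 + 17 = 67
Minute overflow: 67 >= 60, so carry 1 hour, minutes = 7
Hours: 21 + 6 + 1 = 28
Hour wraparound: 28 mod 24 = 4
Result: 04:07

04:07


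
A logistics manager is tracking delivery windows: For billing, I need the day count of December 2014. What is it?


Month: December
Year: 2014
December is a 31-day month
Total: 31 days

31


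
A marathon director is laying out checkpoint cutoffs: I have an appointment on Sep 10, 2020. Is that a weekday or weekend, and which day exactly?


Date: 2020-09-10
January 1, 2020 is a Wednesday
Day of year: 254
Offset from Jan 1: 253 days
253 mod 7 = 1
Result: Thursday

Thursday


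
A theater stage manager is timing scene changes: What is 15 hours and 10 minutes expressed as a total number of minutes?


Hours: 15
Minutes: 10
Convert hours to minutes: 15 x 60 = 900
Add remaining minutes: 900 + 10 = 910

910


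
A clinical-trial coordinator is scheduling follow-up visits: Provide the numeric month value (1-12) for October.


Calendar month order:
9. September
10. October <--
11. November
October is month number 10

10


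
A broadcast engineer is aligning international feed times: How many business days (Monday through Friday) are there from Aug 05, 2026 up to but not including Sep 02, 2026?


Start: 2026-08-05 (Wednesday)
End (exclusive): 2026-09-02 (Wednesday)
Total calendar days: 28
Full weeks: 28 // 7 = 4 -> 20 weekdays
Remaining 0 days starting on Wednesday:
Total business days: 20 + 0 = 20

20


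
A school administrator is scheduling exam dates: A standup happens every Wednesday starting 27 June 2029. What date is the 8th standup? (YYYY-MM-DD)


First occurrence: 2029-06-27 (occurrence 1)
Each occurrence is 7 days after the previous.
Occurrence 8 is 7 weeks after the first.
7 weeks = 49 days
2029-06-27 + 49 days = 2029-08-15

2029-08-15


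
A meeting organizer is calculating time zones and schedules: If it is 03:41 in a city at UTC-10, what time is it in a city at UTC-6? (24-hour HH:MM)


Local time: 03:41 at UTC-10 (offset -10h)
Target zone: UTC-6 (offset -6h)
Difference: -6 - (-10) = 4 hours
Calculation: 3 + (4) = 7
Result: 07:41

07:41


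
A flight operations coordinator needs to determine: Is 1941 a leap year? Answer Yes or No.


Year: 1941
Divisible by 4? 1941 / 4 = 485.25 -> No
Not divisible by 4, so NOT a leap year

No


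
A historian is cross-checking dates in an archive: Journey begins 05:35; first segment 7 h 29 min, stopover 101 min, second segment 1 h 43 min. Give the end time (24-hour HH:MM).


Depart: 05:35
Leg 1: +449 min -> 13:04
Layover: +101 min -> 14:45
Leg 2: +103 min -> 16:28
Total travel: 653 minutes = 10h 53m
Arrival: 16:28

16:28


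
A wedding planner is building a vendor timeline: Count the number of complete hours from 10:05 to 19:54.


Start: 10:05
End: 19:54
Hour difference: 19 - 10 = 9 hours
Minute difference: 54 - 5 = 49 minutes
Total minutes: 589
Complete hours: 589 / 60 = 9 (remainder 49)

9


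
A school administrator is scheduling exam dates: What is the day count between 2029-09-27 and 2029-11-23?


Start date: 2029-09-27
End date: 2029-11-23
Sep 2029: +4 days
Oct 2029: +31 days
Nov 2029: +22 days
Total: 57 days

57


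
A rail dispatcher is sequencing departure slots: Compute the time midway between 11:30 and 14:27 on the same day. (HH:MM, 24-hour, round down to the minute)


Start time: 11:30 = 690 minutes from midnight
End time: 14:27 = 867 minutes from midnight
Sum: 690 + 867 = 1557
Midpoint: 1557 / 2 = 778 minutes
Convert: 778 / 60 = 12 hours, 58 minutes
Result: 12:58

12:58


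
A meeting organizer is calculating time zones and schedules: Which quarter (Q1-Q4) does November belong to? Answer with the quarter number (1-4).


Month: November (month 11)
Q1: January-March (months 1-3)
Q2: April-June (months 4-6)
Q3: July-September (months 7-9)
Q4: October-December (months 10-12)
Month 11 falls in Q4

4


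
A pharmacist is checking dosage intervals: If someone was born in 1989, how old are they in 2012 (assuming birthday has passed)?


Birth year: 1989
Current year: 2012
Age = current year - birth year
Age = 2012 - 1989 = 23

23


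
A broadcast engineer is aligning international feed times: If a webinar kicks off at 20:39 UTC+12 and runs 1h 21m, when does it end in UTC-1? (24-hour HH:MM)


Start: 20:39 in UTC+12
Step 1 - add duration:
  minutes: 39 + 21 = 60 (carry 1h)
  hours: 20 + 1 + 1 = 22
  end in UTC+12: 22:00
Step 2 - convert UTC+12 -> UTC-1:
  offset difference: -1 - (12) = -13 hours
  22 + (-13) = 9 -> mod 24 = 9
Result: 09:00 in UTC-1

09:00


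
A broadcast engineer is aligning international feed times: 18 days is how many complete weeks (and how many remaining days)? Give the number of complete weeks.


Total days: 18
Days per week: 7
Division: 18 / 7 = 2 remainder 4
Complete weeks: 2
Remaining days: 4

2


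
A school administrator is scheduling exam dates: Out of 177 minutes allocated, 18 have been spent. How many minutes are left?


Total budget: 177 minutes
Time used: 18 minutes
Remaining: 177 - 18 = 159 minutes
Percent used: 10.2%
Percent remaining: 89.8%

159


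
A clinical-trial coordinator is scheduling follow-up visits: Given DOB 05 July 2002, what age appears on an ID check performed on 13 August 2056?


Birth: 2002-07-05
Reference: 2056-08-13
Year difference: 2056 - 2002 = 54
Has birthday (07-05) occurred by 08-13? Yes
Age in full years: 54

54


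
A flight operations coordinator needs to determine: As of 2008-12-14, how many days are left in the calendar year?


Start: December 14, 2008
End: December 31, 2008
Days left in December: 17
Total: 17 days

17


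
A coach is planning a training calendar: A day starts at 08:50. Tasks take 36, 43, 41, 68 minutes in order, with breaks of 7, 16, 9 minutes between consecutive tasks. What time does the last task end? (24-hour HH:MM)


Start: 08:50 = 530 min from midnight
  after task 1 (36 min): 09:26
  after break (7 min): 09:33
  after task 2 (43 min): 10:16
  after break (16 min): 10:32
  after task 3 (41 min): 11:13
  after break (9 min): 11:22
  after task 4 (68 min): 12:30
Total elapsed: 220 minutes
End time: 12:30

12:30


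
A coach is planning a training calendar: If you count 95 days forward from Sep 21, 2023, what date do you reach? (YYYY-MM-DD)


Start: 2023-09-21
Adding 95 days
Days remaining in September: 9
After September: 86 days still to add
October 2023: 31 days, 55 remaining
November 2023: 30 days, 25 remaining
December 2023 has 31 days, need 25
Result: 2023-12-25

2023-12-25


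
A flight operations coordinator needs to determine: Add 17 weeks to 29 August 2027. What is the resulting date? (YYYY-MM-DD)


Start: 2027-08-29
Weeks to add: 17
Convert to days: 17 x 7 = 119 days
Add 119 days to 2027-08-29
Result: 2027-12-26

2027-12-26


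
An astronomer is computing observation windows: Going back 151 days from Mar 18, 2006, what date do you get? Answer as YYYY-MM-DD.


Start: 2006-03-18
Subtracting 151 days
Days already passed in March: 18
After going back through March: 133 more days to subtract
February 2006: 28 days, 105 remaining
January 2006: 31 days, 74 remaining
December 2005: 31 days, 43 remaining
November 2005: 30 days, 13 remaining
Result: 2005-10-18

2005-10-18


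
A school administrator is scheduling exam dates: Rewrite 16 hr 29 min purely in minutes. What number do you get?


Hours: 16
Extra minutes: 29
Minutes per hour: 60
Hours to minutes: 16 x 60 = 960
Total: 960 + 29 = 989

989


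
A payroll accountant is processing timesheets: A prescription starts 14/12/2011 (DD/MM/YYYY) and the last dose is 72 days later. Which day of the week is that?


Start: 2011-12-14 (Wednesday)
Step 1 - find target date: add 72 days
  2011-12-14 + 72 days = 2012-02-24
Step 2 - day of week:
  72 mod 7 = 2
  Wednesday + 2 days -> Friday
Result: Friday (2012-02-24)

Friday


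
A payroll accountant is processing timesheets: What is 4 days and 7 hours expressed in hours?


Days: 4
Extra hours: 7
Hours per day: 24
Days to hours: 4 x 24 = 96
Total: 96 + 7 = 103

103


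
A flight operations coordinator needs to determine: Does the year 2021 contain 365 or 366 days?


Year: 2021
Check leap year rules:
Divisible by 4? No
2021 is not a leap year
Days: 365

365


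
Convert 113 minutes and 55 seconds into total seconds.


Minutes: 113
Seconds: 55
Convert minutes to seconds: 113 x 60 = 6780
Add remaining seconds: 6780 + 55 = 6835

6835


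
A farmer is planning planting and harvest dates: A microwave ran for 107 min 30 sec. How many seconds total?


Minutes: 107
Extra seconds: 30
Seconds per minute: 60
Minutes to seconds: 107 x 60 = 6420
Total: 6420 + 30 = 6450

6450


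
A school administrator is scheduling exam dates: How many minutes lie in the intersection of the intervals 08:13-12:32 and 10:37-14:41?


Interval A: [493, 752] minutes from midnight
Interval B: [637, 881] minutes from midnight
Overlap start = max(493, 637) = 637
Overlap end = min(752, 881) = 752
Overlap = 752 - 637 = 115 minutes

115


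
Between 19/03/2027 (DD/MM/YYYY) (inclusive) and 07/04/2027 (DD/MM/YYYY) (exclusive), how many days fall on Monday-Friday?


Start: 2027-03-19 (Friday)
End (exclusive): 2027-04-07 (Wednesday)
Total calendar days: 19
Full weeks: 19 // 7 = 2 -> 10 weekdays
Remaining 5 days starting on Friday:
  Fri(w), Sat(-), Sun(-), Mon(w), Tue(w) -> 3 weekdays
Total business days: 10 + 3 = 13

13


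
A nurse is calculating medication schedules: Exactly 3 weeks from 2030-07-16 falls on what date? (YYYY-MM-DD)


Start: 2030-07-16
Weeks to add: 3
Convert to days: 3 x 7 = 21 days
Add 21 days to 2030-07-16
Result: 2030-08-06

2030-08-06


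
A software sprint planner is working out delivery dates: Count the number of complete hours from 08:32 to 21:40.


Start: 08:32
End: 21:40
Hour difference: 21 - 8 = 13 hours
Minute difference: 40 - 32 = 8 minutes
Total minutes: 788
Complete hours: 788 / 60 = 13 (remainder 8)

13


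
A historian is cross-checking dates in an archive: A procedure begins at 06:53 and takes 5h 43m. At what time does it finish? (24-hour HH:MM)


Start time: 06:53
Adding: 5 hours 43 minutes
Minutes: 53 + 43 = 96
Minute overflow: 96 >= 60, so carry 1 hour, minutes = 36
Hours: 6 + 5 + 1 = 12
Result: 12:36

12:36


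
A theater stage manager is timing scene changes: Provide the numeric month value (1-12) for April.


Calendar month order:
3. March
4. April <--
5. May
April is month number 4

4


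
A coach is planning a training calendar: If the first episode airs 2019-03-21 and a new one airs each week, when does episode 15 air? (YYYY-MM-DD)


First occurrence: 2019-03-21 (occurrence 1)
Each occurrence is 7 days after the previous.
Occurrence 15 is 14 weeks after the first.
14 weeks = 98 days
2019-03-21 + 98 days = 2019-06-27

2019-06-27


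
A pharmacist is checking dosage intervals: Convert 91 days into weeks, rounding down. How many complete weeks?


Total days: 91
Days per week: 7
Division: 91 / 7 = 13 remainder 0
Complete weeks: 13
Remaining days: 0

13


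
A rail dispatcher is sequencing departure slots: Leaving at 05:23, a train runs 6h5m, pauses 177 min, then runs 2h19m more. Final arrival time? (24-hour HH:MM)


Depart: 05:23
Leg 1: +365 min -> 11:28
Layover: +177 min -> 14:25
Leg 2: +139 min -> 16:44
Total travel: 681 minutes = 11h 21m
Arrival: 16:44

16:44


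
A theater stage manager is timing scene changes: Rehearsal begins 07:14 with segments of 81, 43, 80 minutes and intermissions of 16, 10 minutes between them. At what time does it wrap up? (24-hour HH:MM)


Start: 07:14 = 434 min from midnight
  after task 1 (81 min): 08:35
  after break (16 min): 08:51
  after task 2 (43 min): 09:34
  after break (10 min): 09:44
  after task 3 (80 min): 11:04
Total elapsed: 230 minutes
End time: 11:04

11:04


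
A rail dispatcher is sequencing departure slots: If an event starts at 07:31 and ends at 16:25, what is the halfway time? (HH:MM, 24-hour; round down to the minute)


Start time: 07:31 = 451 minutes from midnight
End time: 16:25 = 985 minutes from midnight
Sum: 451 + 985 = 1436
Midpoint: 1436 / 2 = 718 minutes
Convert: 718 / 60 = 11 hours, 58 minutes
Result: 11:58

11:58


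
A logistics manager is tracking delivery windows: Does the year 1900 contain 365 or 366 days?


Year: 1900
Check leap year rules:
Divisible by 4? Yes
Divisible by 100? Yes
Divisible by 400? No
1900 is not a leap year
Days: 365

365


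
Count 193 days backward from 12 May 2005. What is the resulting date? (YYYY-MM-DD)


Start: 2005-05-12
Subtracting 193 days
Days already passed in May: 12
After going back through May: 181 more days to subtract
April 2005: 30 days, 151 remaining
March 2005: 31 days, 120 remaining
February 2005: 28 days, 92 remaining
January 2005: 31 days, 61 remaining
Result: 2004-10-31

2004-10-31


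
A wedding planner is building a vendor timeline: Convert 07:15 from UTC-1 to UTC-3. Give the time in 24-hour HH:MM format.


Local time: 07:15 at UTC-1 (offset -1h)
Target zone: UTC-3 (offset -3h)
Difference: -3 - (-1) = -2 hours
Calculation: 7 + (-2) = 5
Result: 05:15

05:15


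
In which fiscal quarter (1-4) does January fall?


Month: January (month 1)
Q1: January-March (months 1-3)
Q2: April-June (months 4-6)
Q3: July-September (months 7-9)
Q4: October-December (months 10-12)
Month 1 falls in Q1

1


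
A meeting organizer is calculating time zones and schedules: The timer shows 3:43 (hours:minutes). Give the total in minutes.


Hours: 3
Minutes: 43
Convert hours to minutes: 3 x 60 = 180
Add remaining minutes: 180 + 43 = 223

223


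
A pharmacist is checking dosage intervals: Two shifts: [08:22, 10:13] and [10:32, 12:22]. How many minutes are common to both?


Interval A: [502, 613] minutes from midnight
Interval B: [632, 742] minutes from midnight
Overlap start = max(502, 632) = 632
Overlap end = min(613, 742) = 613
End <= start, so the intervals do not overlap: 0 minutes

0


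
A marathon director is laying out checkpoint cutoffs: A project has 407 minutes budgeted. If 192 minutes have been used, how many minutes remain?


Total budget: 407 minutes
Time used: 192 minutes
Remaining: 407 - 192 = 215 minutes
Percent used: 47.2%
Percent remaining: 52.8%

215


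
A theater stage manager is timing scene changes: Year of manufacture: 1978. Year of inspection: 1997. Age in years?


Birth year: 1978
Current year: 1997
Age = current year - birth year
Age = 1997 - 1978 = 19

19


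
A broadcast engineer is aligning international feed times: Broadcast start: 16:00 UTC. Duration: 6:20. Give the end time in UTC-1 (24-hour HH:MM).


Start: 16:00 in UTC
Step 1 - add duration:
  minutes: 0 + 20 = 20
  hours: 16 + 6 + 0 = 22
  end in UTC: 22:20
Step 2 - convert UTC -> UTC-1:
  offset difference: -1 - (0) = -1 hours
  22 + (-1) = 21 -> mod 24 = 21
Result: 21:20 in UTC-1

21:20


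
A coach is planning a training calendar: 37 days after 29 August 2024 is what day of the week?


Start: 2024-08-29 (Thursday)
Step 1 - find target date: add 37 days
  2024-08-29 + 37 days = 2024-10-05
Step 2 - day of week:
  37 mod 7 = 2
  Thursday + 2 days -> Saturday
Result: Saturday (2024-10-05)

Saturday


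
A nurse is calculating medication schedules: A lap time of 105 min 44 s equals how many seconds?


Minutes: 105
Seconds: 44
Convert minutes to seconds: 105 x 60 = 6300
Add remaining seconds: 6300 + 44 = 6344

6344


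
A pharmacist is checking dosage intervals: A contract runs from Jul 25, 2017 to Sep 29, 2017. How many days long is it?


Start date: 2017-07-25
End date: 2017-09-29
Jul 2017: +7 days
Aug 2017: +31 days
Sep 2017: +28 days
Total: 66 days

66


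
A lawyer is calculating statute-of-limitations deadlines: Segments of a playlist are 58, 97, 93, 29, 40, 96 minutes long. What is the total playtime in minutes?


Durations: 58, 97, 93, 29, 40, 96
Running sum: 58
+ 97 = 155
+ 93 = 248
+ 29 = 277
+ 40 = 317
+ 96 = 413
Total duration: 413 minutes
That is 6 hours and 53 minutes

413


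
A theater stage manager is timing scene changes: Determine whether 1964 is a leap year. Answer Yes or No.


Year: 1964
Divisible by 4? 1964 / 4 = 491.0 -> Yes
Divisible by 100? 1964 / 100 = 19.64 -> No
Divisible by 4 but not 100, so it IS a leap year

Yes


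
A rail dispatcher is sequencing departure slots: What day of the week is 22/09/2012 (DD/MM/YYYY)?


Date: 2012-09-22
January 1, 2012 is a Sunday
Day of year: 266
Offset from Jan 1: 265 days
265 mod 7 = 6
Result: Saturday

Saturday


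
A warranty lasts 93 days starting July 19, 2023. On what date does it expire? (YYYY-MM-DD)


Start: 2023-07-19
Adding 93 days
Days remaining in July: 12
After July: 81 days still to add
August 2023: 31 days, 50 remaining
September 2023: 30 days, 20 remaining
October 2023 has 31 days, need 20
Result: 2023-10-20

2023-10-20


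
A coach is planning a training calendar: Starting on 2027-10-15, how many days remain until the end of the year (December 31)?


Start: October 15, 2027
End: December 31, 2027
Days left in October: 16
November: 30
December: 31
Sum of remaining months: 61
Total: 16 + 61 = 77

77


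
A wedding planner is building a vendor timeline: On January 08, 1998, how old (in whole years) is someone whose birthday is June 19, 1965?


Birth: 1965-06-19
Reference: 1998-01-08
Year difference: 1998 - 1965 = 33
Has birthday (06-19) occurred by 01-08? No
Birthday not yet reached this year -> subtract 1
Age in full years: 32

32


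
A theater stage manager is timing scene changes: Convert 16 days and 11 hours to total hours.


Days: 16
Extra hours: 11
Hours per day: 24
Days to hours: 16 x 24 = 384
Total: 384 + 11 = 395

395


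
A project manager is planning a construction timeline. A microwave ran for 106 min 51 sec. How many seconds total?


Minutes: 106
Extra seconds: 51
Seconds per minute: 60
Minutes to seconds: 106 x 60 = 6360
Total: 6360 + 51 = 6411

6411


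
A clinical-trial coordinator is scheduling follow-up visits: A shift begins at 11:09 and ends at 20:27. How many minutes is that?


Start time: 11:09 = 669 minutes from midnight
End time: 20:27 = 1227 minutes from midnight
Difference: 1227 - 669 = 558 minutes
That is 9 hours and 18 minutes

558


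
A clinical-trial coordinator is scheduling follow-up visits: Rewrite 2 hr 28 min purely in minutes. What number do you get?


Hours: 2
Extra minutes: 28
Minutes per hour: 60
Hours to minutes: 2 x 60 = 120
Total: 120 + 28 = 148

148


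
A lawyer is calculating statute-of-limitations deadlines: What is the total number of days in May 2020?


Month: May
Year: 2020
May is a 31-day month
Total: 31 days

31


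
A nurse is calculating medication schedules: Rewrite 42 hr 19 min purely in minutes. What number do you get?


Hours: 42
Extra minutes: 19
Minutes per hour: 60
Hours to minutes: 42 x 60 = 2520
Total: 2520 + 19 = 2539

2539


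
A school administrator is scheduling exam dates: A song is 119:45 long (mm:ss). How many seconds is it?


Minutes: 119
Extra seconds: 45
Seconds per minute: 60
Minutes to seconds: 119 x 60 = 7140
Total: 7140 + 45 = 7185

7185


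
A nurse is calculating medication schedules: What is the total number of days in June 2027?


Month: June
Year: 2027
June is a 30-day month
Total: 30 days

30


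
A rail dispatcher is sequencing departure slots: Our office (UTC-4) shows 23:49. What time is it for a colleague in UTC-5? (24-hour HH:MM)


Local time: 23:49 at UTC-4 (offset -4h)
Target zone: UTC-5 (offset -5h)
Difference: -5 - (-4) = -1 hours
Calculation: 23 + (-1) = 22
Result: 22:49

22:49


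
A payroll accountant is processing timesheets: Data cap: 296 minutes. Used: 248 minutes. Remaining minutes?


Total budget: 296 minutes
Time used: 248 minutes
Remaining: 296 - 248 = 48 minutes
Percent used: 83.8%
Percent remaining: 16.2%

48


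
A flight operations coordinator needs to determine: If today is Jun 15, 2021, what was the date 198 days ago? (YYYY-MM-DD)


Start: 2021-06-15
Subtracting 198 days
Days already passed in June: 15
After going back through June: 183 more days to subtract
May 2021: 31 days, 152 remaining
April 2021: 30 days, 122 remaining
March 2021: 31 days, 91 remaining
February 2021: 28 days, 63 remaining
Result: 2020-11-29

2020-11-29


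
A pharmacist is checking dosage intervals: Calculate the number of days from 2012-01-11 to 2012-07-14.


Start date: 2012-01-11
End date: 2012-07-14
Jan 2012: +21 days
Feb 2012: +29 days
Mar 2012: +31 days
... (4 more months)
Total: 185 days

185


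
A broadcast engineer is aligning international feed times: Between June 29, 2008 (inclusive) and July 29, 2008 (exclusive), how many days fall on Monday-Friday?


Start: 2008-06-29 (Sunday)
End (exclusive): 2008-07-29 (Tuesday)
Total calendar days: 30
Full weeks: 30 // 7 = 4 -> 20 weekdays
Remaining 2 days starting on Sunday:
  Sun(-), Mon(w) -> 1 weekdays
Total business days: 20 + 1 = 21

21


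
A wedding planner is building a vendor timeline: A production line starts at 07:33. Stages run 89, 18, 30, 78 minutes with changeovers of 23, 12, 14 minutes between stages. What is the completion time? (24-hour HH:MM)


Start: 07:33 = 453 min from midnight
  after task 1 (89 min): 09:02
  after break (23 min): 09:25
  after task 2 (18 min): 09:43
  after break (12 min): 09:55
  after task 3 (30 min): 10:25
  after break (14 min): 10:39
  after task 4 (78 min): 11:57
Total elapsed: 264 minutes
End time: 11:57

11:57


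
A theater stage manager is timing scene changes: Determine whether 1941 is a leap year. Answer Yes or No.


Year: 1941
Divisible by 4? 1941 / 4 = 485.25 -> No
Not divisible by 4, so NOT a leap year

No


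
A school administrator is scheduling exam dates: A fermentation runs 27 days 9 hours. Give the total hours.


Days: 27
Extra hours: 9
Hours per day: 24
Days to hours: 27 x 24 = 648
Total: 648 + 9 = 657

657


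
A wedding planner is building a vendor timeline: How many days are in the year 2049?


Year: 2049
Check leap year rules:
Divisible by 4? No
2049 is not a leap year
Days: 365

365


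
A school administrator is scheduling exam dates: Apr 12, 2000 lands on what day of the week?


Date: 2000-04-12
January 1, 2000 is a Saturday
Day of year: 103
Offset from Jan 1: 102 days
102 mod 7 = 4
Result: Wednesday

Wednesday


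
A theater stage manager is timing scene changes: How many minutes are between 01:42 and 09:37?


Start time: 01:42 = 102 minutes from midnight
End time: 09:37 = 577 minutes from midnight
Difference: 577 - 102 = 475 minutes
That is 7 hours and 55 minutes

475
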